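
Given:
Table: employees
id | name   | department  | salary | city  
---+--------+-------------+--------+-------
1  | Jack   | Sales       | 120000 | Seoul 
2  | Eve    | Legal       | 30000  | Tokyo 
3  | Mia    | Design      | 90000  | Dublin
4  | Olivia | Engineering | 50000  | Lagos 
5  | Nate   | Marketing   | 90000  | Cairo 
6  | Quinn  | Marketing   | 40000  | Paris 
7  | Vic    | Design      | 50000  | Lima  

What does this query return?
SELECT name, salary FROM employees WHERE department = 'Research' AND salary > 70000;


Filtering: department = 'Research' AND salary > 70000
Matching: 0 rows

Empty result set (0 rows)


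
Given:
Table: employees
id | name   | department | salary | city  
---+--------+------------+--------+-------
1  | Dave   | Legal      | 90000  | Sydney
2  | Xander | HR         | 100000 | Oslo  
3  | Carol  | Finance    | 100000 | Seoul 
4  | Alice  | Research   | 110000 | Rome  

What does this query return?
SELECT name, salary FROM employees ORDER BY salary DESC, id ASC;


Sorting by salary DESC, then id ASC for ties

4 rows:
Alice, 110000
Xander, 100000
Carol, 100000
Dave, 90000


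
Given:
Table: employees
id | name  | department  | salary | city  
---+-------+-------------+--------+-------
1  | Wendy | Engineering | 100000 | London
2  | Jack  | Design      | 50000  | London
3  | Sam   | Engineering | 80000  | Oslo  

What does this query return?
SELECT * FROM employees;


SELECT * returns all 3 rows with all columns

3 rows:
1, Wendy, Engineering, 100000, London
2, Jack, Design, 50000, London
3, Sam, Engineering, 80000, Oslo


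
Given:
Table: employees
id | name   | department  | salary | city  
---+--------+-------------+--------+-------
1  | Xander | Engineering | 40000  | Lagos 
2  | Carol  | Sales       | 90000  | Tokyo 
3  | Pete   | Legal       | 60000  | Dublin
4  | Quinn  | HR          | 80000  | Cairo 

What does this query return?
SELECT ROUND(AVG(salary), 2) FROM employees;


SUM(salary) = 270000
COUNT = 4
ROUND(AVG, 2) = ROUND(270000 / 4, 2) = 67500.0

67500.0


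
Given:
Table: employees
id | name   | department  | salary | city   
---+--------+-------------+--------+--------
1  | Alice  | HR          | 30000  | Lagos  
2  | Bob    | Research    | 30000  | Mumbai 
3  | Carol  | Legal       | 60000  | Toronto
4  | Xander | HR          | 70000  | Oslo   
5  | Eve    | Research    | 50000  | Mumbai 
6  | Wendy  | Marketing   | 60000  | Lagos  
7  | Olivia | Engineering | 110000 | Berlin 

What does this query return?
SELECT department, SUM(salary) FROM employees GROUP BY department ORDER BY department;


Summing salary within each department:
  Engineering: 110000 = 110000
  HR: 30000 + 70000 = 100000
  Legal: 60000 = 60000
  Marketing: 60000 = 60000
  Research: 30000 + 50000 = 80000


5 groups:
Engineering, 110000
HR, 100000
Legal, 60000
Marketing, 60000
Research, 80000


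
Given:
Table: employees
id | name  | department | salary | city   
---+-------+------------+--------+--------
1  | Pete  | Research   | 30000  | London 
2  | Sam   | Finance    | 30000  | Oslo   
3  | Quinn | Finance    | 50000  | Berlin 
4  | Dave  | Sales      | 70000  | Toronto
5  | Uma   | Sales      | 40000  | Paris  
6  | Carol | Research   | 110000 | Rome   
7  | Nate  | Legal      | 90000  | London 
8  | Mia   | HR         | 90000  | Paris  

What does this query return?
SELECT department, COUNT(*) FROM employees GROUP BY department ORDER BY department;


Assigning each row to its department group:
  Pete -> Research
  Sam -> Finance
  Quinn -> Finance
  Dave -> Sales
  Uma -> Sales
  Carol -> Research
  Nate -> Legal
  Mia -> HR


5 groups:
Finance, 2
HR, 1
Legal, 1
Research, 2
Sales, 2


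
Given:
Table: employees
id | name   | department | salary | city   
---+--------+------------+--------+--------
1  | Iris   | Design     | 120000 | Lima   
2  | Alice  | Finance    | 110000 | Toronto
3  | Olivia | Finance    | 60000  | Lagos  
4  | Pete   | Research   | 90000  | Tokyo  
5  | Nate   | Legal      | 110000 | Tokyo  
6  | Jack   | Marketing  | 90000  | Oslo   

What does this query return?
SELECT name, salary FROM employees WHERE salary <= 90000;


Filtering: salary <= 90000
Matching: 3 rows

3 rows:
Olivia, 60000
Pete, 90000
Jack, 90000


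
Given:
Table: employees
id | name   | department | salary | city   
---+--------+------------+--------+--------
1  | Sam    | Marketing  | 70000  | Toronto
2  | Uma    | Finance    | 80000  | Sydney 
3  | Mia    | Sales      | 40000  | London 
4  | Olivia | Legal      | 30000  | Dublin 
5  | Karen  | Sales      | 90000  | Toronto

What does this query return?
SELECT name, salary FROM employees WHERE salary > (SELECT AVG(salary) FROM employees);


Subquery: AVG(salary) = 62000.0
Filtering: salary > 62000.0
  Sam (70000) -> MATCH
  Uma (80000) -> MATCH
  Karen (90000) -> MATCH


3 rows:
Sam, 70000
Uma, 80000
Karen, 90000


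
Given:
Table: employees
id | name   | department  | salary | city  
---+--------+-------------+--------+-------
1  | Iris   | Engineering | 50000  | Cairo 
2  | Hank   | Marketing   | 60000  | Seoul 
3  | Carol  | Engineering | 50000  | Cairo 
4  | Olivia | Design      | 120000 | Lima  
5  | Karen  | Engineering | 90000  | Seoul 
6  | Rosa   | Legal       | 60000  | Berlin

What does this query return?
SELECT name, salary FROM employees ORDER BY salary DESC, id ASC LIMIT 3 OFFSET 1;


Sort by salary DESC (id ASC tiebreak), then skip 1 and take 3
Rows 2 through 4

3 rows:
Karen, 90000
Hank, 60000
Rosa, 60000


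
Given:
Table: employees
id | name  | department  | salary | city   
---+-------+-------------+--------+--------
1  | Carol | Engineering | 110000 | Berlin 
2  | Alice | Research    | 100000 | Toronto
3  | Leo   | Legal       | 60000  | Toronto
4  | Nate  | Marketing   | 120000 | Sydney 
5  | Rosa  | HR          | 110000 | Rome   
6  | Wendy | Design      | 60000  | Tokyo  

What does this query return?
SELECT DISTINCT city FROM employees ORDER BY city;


All 'city' values (row order): Berlin, Toronto, Toronto, Sydney, Rome, Tokyo
Removing duplicates leaves 5 unique value(s).

5 values:
Berlin
Rome
Sydney
Tokyo
Toronto


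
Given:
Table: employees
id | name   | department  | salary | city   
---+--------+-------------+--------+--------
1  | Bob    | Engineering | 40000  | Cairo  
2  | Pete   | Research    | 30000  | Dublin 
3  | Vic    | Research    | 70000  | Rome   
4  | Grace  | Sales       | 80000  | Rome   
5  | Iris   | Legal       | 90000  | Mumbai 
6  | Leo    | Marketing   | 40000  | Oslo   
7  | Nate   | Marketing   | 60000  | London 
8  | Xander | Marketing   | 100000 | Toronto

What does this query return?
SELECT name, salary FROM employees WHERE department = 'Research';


Filtering: department = 'Research'
Matching rows: 2

2 rows:
Pete, 30000
Vic, 70000


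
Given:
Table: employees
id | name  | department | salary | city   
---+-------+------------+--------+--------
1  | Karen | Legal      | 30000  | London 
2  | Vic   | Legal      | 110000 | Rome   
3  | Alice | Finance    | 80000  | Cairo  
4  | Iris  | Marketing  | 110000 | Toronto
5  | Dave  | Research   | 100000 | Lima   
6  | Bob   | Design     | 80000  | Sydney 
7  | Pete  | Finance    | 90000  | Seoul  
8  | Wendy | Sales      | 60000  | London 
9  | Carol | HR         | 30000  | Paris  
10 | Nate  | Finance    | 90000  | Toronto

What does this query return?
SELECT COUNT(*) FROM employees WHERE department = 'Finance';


Counting rows where department = 'Finance'
  Alice -> MATCH
  Pete -> MATCH
  Nate -> MATCH


3


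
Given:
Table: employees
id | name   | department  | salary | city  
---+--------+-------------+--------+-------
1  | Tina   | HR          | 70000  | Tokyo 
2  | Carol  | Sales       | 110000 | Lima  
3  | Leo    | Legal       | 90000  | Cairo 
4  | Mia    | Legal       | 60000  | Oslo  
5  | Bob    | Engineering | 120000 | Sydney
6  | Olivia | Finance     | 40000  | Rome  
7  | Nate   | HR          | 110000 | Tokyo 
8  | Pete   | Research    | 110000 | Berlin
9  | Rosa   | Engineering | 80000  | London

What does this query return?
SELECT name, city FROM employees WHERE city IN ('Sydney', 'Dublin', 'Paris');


Filtering: city IN ('Sydney', 'Dublin', 'Paris')
Matching: 1 rows

1 rows:
Bob, Sydney


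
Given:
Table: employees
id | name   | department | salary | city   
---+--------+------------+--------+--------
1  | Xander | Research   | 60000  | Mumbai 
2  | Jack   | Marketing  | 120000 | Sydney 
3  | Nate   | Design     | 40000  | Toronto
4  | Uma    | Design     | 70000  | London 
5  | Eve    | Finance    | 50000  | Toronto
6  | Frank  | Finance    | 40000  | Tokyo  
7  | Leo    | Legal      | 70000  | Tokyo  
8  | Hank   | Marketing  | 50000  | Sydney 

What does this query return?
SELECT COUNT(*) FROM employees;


COUNT(*) counts all rows

8


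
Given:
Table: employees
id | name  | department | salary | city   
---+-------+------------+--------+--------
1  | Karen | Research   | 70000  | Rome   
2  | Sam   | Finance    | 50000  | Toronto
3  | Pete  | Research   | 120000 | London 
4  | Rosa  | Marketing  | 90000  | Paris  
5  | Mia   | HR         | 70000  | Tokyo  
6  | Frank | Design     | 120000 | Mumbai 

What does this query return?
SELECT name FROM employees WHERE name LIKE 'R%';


LIKE 'R%' matches names starting with 'R'
Matching: 1

1 rows:
Rosa


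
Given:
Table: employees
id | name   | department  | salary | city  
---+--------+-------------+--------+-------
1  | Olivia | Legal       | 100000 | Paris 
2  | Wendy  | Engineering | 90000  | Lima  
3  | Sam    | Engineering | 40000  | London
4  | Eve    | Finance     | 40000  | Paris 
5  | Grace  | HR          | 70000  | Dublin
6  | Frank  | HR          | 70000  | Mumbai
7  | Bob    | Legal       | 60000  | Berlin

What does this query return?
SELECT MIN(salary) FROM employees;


Salaries: 100000, 90000, 40000, 40000, 70000, 70000, 60000
MIN = 40000

40000


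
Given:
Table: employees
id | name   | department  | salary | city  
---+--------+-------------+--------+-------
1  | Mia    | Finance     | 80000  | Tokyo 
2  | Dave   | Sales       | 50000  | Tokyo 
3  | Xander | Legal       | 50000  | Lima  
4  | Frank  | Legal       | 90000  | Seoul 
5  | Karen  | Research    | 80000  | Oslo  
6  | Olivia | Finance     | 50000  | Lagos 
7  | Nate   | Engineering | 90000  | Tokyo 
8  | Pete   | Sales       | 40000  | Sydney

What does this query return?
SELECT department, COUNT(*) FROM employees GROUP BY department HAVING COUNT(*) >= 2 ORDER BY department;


Groups with count >= 2:
  Finance: 2 -> PASS
  Legal: 2 -> PASS
  Sales: 2 -> PASS
  Engineering: 1 -> filtered out
  Research: 1 -> filtered out


3 groups:
Finance, 2
Legal, 2
Sales, 2


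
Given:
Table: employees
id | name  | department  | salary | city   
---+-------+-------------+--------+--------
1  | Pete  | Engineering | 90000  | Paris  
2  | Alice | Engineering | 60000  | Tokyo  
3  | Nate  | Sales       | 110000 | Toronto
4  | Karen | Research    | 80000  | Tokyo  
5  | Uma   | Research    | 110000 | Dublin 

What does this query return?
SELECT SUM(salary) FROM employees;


SUM(salary) = 90000 + 60000 + 110000 + 80000 + 110000 = 450000

450000


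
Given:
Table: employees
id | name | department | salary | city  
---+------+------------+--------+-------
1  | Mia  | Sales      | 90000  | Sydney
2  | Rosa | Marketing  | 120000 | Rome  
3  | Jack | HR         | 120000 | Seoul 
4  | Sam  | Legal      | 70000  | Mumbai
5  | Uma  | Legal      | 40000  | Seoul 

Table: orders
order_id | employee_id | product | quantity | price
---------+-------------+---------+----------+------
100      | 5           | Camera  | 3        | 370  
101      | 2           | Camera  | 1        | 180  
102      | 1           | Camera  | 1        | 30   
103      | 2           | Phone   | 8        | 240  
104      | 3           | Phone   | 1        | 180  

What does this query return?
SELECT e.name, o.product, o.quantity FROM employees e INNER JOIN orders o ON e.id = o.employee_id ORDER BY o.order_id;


Joining employees.id = orders.employee_id:
  employee Uma (id=5) -> order Camera
  employee Rosa (id=2) -> order Camera
  employee Mia (id=1) -> order Camera
  employee Rosa (id=2) -> order Phone
  employee Jack (id=3) -> order Phone


5 rows:
Uma, Camera, 3
Rosa, Camera, 1
Mia, Camera, 1
Rosa, Phone, 8
Jack, Phone, 1


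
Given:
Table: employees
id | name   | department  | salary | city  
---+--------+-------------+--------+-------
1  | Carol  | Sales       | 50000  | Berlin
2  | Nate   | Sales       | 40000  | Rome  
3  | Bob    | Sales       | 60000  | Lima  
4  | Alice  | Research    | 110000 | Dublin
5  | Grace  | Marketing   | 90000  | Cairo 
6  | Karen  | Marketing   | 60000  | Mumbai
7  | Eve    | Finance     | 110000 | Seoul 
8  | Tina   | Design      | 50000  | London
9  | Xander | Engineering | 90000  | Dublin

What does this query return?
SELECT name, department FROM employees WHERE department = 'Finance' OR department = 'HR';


Filtering: department = 'Finance' OR 'HR'
Matching: 1 rows

1 rows:
Eve, Finance


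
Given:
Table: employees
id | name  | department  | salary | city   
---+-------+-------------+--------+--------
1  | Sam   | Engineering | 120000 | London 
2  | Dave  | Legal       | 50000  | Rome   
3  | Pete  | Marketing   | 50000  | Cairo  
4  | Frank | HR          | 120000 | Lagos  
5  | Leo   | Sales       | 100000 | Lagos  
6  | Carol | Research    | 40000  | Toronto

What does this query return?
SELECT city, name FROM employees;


Projecting columns: city, name

6 rows:
London, Sam
Rome, Dave
Cairo, Pete
Lagos, Frank
Lagos, Leo
Toronto, Carol


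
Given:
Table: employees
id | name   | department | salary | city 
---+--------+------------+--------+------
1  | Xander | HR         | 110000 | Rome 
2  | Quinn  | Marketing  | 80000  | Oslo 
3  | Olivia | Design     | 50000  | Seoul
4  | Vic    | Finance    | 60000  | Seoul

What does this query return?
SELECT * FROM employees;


SELECT * returns all 4 rows with all columns

4 rows:
1, Xander, HR, 110000, Rome
2, Quinn, Marketing, 80000, Oslo
3, Olivia, Design, 50000, Seoul
4, Vic, Finance, 60000, Seoul


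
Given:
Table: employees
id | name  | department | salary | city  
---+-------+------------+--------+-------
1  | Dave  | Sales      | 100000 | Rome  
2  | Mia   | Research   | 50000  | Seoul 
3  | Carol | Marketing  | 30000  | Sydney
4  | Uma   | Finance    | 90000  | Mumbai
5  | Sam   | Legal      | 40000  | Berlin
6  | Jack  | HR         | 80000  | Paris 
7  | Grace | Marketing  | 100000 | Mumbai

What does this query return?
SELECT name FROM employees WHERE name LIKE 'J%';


LIKE 'J%' matches names starting with 'J'
Matching: 1

1 rows:
Jack


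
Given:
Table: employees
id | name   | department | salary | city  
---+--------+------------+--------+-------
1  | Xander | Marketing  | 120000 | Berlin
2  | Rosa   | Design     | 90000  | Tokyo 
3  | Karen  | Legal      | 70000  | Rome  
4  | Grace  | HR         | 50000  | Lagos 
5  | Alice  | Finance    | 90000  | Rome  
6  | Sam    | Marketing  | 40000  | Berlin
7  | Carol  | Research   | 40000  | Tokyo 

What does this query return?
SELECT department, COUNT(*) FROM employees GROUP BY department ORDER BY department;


Assigning each row to its department group:
  Xander -> Marketing
  Rosa -> Design
  Karen -> Legal
  Grace -> HR
  Alice -> Finance
  Sam -> Marketing
  Carol -> Research


6 groups:
Design, 1
Finance, 1
HR, 1
Legal, 1
Marketing, 2
Research, 1


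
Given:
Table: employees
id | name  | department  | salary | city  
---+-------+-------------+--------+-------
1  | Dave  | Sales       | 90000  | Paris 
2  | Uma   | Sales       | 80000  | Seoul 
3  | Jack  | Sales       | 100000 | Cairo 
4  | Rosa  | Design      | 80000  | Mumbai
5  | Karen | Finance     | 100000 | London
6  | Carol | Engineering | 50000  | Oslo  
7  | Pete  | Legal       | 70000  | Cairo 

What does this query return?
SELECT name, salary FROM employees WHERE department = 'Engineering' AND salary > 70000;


Filtering: department = 'Engineering' AND salary > 70000
Matching: 0 rows

Empty result set (0 rows)


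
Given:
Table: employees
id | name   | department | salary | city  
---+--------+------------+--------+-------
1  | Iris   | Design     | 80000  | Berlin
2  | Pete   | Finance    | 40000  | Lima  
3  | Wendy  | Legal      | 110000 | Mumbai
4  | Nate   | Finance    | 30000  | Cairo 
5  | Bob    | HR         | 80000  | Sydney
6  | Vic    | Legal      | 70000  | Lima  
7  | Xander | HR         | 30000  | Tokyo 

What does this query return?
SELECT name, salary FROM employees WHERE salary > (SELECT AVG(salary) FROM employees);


Subquery: AVG(salary) = 62857.14
Filtering: salary > 62857.14
  Iris (80000) -> MATCH
  Wendy (110000) -> MATCH
  Bob (80000) -> MATCH
  Vic (70000) -> MATCH


4 rows:
Iris, 80000
Wendy, 110000
Bob, 80000
Vic, 70000


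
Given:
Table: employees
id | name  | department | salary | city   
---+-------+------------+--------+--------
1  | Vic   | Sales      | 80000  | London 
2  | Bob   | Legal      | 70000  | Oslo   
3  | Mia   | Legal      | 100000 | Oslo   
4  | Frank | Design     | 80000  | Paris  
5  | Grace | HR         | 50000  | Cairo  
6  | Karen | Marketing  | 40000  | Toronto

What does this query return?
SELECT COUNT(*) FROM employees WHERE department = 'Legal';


Counting rows where department = 'Legal'
  Bob -> MATCH
  Mia -> MATCH


2


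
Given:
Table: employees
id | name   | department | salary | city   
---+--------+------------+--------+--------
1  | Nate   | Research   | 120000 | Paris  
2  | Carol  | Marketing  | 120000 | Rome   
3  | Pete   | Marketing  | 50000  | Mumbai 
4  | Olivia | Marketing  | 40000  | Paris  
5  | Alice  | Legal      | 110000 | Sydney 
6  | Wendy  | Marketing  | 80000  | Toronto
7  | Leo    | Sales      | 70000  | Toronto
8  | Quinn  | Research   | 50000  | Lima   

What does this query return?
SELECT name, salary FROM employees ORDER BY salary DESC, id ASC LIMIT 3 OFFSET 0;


Sort by salary DESC (id ASC tiebreak), then skip 0 and take 3
Rows 1 through 3

3 rows:
Nate, 120000
Carol, 120000
Alice, 110000


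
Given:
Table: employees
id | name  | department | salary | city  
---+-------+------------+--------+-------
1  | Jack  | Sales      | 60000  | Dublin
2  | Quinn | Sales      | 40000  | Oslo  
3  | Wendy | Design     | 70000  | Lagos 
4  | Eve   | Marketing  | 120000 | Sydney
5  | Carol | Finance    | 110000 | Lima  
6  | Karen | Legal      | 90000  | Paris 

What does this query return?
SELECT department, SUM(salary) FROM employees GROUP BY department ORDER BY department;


Summing salary within each department:
  Design: 70000 = 70000
  Finance: 110000 = 110000
  Legal: 90000 = 90000
  Marketing: 120000 = 120000
  Sales: 60000 + 40000 = 100000


5 groups:
Design, 70000
Finance, 110000
Legal, 90000
Marketing, 120000
Sales, 100000


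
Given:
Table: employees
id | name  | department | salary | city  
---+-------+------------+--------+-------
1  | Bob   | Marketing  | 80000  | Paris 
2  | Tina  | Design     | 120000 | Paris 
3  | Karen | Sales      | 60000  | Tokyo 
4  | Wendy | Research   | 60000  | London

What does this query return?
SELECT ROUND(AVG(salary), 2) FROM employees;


SUM(salary) = 320000
COUNT = 4
ROUND(AVG, 2) = ROUND(320000 / 4, 2) = 80000.0

80000.0


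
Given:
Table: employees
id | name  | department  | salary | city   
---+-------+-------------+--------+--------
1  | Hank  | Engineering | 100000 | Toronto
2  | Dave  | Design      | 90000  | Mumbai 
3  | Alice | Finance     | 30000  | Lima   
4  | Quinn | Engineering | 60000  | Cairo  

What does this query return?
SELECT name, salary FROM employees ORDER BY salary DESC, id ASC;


Sorting by salary DESC, then id ASC for ties

4 rows:
Hank, 100000
Dave, 90000
Quinn, 60000
Alice, 30000


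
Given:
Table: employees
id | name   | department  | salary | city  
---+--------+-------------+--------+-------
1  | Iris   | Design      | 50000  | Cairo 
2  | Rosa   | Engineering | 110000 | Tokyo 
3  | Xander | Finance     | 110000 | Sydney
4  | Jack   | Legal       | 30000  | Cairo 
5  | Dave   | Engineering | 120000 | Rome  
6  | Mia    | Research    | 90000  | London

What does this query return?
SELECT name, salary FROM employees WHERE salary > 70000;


Filtering: salary > 70000
Matching: 4 rows

4 rows:
Rosa, 110000
Xander, 110000
Dave, 120000
Mia, 90000


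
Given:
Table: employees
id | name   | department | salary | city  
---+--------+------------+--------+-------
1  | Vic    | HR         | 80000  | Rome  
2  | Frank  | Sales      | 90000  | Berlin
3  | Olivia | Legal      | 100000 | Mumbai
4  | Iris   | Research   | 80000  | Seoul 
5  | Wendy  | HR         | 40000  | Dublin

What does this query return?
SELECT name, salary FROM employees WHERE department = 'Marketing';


Filtering: department = 'Marketing'
Matching rows: 0

Empty result set (0 rows)


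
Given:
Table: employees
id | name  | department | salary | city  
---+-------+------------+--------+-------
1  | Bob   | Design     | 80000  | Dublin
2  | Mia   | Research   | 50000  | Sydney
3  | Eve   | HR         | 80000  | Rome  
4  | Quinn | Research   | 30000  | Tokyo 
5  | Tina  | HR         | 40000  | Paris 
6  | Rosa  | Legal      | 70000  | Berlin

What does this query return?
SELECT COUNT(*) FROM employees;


COUNT(*) counts all rows

6


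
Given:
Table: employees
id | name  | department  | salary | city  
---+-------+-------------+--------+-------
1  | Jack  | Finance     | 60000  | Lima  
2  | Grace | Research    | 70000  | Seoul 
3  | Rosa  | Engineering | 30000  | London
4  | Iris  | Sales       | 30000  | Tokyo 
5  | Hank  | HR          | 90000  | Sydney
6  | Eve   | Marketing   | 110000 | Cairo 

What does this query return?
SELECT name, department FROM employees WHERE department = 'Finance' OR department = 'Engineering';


Filtering: department = 'Finance' OR 'Engineering'
Matching: 2 rows

2 rows:
Jack, Finance
Rosa, Engineering


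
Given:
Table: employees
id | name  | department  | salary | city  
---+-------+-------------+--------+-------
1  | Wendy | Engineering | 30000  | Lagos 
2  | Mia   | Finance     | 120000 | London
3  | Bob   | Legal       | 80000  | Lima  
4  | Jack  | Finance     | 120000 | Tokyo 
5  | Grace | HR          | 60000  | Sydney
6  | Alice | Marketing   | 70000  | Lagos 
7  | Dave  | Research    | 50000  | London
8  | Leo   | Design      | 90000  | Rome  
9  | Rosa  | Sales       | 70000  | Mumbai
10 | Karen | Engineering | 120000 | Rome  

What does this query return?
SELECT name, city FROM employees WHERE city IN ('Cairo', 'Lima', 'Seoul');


Filtering: city IN ('Cairo', 'Lima', 'Seoul')
Matching: 1 rows

1 rows:
Bob, Lima


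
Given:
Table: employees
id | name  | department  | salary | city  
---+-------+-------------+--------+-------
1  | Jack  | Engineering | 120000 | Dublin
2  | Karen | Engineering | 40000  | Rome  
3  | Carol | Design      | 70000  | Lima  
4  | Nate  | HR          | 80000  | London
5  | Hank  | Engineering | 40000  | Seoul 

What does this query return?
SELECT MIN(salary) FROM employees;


Salaries: 120000, 40000, 70000, 80000, 40000
MIN = 40000

40000


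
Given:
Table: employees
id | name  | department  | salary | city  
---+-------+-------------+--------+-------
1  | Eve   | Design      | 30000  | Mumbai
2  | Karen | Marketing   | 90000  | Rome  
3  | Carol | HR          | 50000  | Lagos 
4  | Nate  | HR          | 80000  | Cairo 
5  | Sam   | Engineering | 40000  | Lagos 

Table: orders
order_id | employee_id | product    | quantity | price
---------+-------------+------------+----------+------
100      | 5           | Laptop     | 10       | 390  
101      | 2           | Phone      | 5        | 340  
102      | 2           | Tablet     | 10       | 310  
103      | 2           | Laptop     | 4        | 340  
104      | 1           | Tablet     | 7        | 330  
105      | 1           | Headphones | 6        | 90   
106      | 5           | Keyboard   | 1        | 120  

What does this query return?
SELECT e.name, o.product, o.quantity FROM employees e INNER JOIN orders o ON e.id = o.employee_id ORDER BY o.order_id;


Joining employees.id = orders.employee_id:
  employee Sam (id=5) -> order Laptop
  employee Karen (id=2) -> order Phone
  employee Karen (id=2) -> order Tablet
  employee Karen (id=2) -> order Laptop
  employee Eve (id=1) -> order Tablet
  employee Eve (id=1) -> order Headphones
  employee Sam (id=5) -> order Keyboard


7 rows:
Sam, Laptop, 10
Karen, Phone, 5
Karen, Tablet, 10
Karen, Laptop, 4
Eve, Tablet, 7
Eve, Headphones, 6
Sam, Keyboard, 1


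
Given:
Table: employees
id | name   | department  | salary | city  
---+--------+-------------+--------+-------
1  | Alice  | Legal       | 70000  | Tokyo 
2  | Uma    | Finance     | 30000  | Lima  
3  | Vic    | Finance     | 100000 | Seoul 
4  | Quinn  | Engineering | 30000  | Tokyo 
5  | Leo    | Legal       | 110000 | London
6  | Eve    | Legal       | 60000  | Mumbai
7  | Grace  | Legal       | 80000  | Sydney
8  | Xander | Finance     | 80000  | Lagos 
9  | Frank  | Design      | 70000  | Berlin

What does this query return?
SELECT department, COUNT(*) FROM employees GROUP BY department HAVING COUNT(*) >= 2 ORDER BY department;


Groups with count >= 2:
  Finance: 3 -> PASS
  Legal: 4 -> PASS
  Design: 1 -> filtered out
  Engineering: 1 -> filtered out


2 groups:
Finance, 3
Legal, 4


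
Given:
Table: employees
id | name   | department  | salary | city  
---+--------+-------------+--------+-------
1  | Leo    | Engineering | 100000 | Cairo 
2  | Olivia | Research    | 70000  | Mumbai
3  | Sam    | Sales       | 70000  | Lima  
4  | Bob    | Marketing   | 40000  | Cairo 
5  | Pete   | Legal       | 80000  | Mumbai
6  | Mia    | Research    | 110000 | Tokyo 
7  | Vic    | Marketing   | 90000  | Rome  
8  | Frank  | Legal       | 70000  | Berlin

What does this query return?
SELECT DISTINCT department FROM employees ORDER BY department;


All 'department' values (row order): Engineering, Research, Sales, Marketing, Legal, Research, Marketing, Legal
Removing duplicates leaves 5 unique value(s).

5 values:
Engineering
Legal
Marketing
Research
Sales


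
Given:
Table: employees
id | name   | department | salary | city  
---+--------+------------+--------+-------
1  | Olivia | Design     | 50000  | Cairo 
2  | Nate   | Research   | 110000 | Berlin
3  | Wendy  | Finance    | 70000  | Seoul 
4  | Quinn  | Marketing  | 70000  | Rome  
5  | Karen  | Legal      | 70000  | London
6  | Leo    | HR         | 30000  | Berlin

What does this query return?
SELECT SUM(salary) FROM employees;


SUM(salary) = 50000 + 110000 + 70000 + 70000 + 70000 + 30000 = 400000

400000


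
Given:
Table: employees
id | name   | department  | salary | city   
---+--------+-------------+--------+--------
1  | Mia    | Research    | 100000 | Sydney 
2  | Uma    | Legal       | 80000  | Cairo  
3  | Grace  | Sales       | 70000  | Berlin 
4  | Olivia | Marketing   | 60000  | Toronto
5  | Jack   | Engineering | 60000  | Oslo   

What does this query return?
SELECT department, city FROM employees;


Projecting columns: department, city

5 rows:
Research, Sydney
Legal, Cairo
Sales, Berlin
Marketing, Toronto
Engineering, Oslo


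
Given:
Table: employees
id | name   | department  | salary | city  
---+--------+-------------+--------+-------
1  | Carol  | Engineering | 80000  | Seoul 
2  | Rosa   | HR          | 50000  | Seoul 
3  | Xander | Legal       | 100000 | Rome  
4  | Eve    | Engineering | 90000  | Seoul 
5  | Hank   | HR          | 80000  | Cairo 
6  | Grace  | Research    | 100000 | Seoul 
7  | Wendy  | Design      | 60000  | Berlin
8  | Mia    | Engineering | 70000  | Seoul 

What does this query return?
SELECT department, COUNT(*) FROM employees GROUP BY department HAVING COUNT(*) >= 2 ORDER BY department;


Groups with count >= 2:
  Engineering: 3 -> PASS
  HR: 2 -> PASS
  Design: 1 -> filtered out
  Legal: 1 -> filtered out
  Research: 1 -> filtered out


2 groups:
Engineering, 3
HR, 2


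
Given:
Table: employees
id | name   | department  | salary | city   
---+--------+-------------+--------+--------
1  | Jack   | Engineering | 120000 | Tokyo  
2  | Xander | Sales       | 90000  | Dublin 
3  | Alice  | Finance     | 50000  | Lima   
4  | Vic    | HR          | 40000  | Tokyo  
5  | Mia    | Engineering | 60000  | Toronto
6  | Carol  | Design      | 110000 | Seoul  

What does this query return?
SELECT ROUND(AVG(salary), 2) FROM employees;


SUM(salary) = 470000
COUNT = 6
ROUND(AVG, 2) = ROUND(470000 / 6, 2) = 78333.33

78333.33


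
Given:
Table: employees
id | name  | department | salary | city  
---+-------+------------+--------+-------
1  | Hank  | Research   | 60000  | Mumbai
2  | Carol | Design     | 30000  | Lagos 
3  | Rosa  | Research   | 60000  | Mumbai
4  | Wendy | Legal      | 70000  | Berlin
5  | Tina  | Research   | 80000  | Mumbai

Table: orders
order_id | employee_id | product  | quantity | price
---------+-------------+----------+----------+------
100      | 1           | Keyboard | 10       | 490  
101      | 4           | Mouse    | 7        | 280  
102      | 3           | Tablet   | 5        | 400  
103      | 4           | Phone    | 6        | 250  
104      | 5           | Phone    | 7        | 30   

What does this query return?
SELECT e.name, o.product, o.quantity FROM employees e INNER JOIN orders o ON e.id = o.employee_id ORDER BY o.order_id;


Joining employees.id = orders.employee_id:
  employee Hank (id=1) -> order Keyboard
  employee Wendy (id=4) -> order Mouse
  employee Rosa (id=3) -> order Tablet
  employee Wendy (id=4) -> order Phone
  employee Tina (id=5) -> order Phone


5 rows:
Hank, Keyboard, 10
Wendy, Mouse, 7
Rosa, Tablet, 5
Wendy, Phone, 6
Tina, Phone, 7


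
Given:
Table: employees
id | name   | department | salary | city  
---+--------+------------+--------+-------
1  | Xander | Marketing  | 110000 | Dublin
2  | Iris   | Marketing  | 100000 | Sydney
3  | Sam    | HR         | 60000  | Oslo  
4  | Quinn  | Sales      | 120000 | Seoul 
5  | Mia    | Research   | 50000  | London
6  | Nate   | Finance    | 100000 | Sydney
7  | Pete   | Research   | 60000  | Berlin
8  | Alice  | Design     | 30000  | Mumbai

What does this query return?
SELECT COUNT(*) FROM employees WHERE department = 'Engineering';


Counting rows where department = 'Engineering'


0


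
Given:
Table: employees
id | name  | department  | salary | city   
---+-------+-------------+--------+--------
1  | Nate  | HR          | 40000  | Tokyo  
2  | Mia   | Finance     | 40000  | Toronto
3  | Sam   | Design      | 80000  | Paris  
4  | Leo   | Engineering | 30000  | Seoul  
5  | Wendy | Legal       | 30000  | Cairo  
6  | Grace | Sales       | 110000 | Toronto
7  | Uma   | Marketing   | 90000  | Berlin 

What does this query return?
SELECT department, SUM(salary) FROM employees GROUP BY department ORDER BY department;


Summing salary within each department:
  Design: 80000 = 80000
  Engineering: 30000 = 30000
  Finance: 40000 = 40000
  HR: 40000 = 40000
  Legal: 30000 = 30000
  Marketing: 90000 = 90000
  Sales: 110000 = 110000


7 groups:
Design, 80000
Engineering, 30000
Finance, 40000
HR, 40000
Legal, 30000
Marketing, 90000
Sales, 110000


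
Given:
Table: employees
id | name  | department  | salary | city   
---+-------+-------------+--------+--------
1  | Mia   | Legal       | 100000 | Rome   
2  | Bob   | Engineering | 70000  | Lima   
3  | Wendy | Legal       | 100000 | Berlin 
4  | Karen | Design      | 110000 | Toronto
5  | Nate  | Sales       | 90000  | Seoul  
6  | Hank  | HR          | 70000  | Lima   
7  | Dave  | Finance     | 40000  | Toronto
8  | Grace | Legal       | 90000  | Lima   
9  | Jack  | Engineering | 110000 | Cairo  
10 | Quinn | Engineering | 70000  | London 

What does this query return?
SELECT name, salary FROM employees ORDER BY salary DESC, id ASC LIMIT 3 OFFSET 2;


Sort by salary DESC (id ASC tiebreak), then skip 2 and take 3
Rows 3 through 5

3 rows:
Mia, 100000
Wendy, 100000
Nate, 90000


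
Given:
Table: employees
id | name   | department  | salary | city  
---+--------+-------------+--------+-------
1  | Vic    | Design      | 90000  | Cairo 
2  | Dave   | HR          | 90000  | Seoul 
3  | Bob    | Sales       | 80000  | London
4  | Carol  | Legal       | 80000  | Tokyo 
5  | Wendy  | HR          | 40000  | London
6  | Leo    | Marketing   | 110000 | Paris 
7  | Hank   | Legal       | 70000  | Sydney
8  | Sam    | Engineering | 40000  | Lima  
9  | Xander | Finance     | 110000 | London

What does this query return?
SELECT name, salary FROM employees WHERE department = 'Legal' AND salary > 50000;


Filtering: department = 'Legal' AND salary > 50000
Matching: 2 rows

2 rows:
Carol, 80000
Hank, 70000


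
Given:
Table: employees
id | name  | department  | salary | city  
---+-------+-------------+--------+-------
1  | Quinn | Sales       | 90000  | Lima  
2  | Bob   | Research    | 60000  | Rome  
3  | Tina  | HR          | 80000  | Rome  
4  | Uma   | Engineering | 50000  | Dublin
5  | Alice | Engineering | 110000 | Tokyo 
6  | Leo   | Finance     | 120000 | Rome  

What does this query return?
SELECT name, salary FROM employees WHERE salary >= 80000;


Filtering: salary >= 80000
Matching: 4 rows

4 rows:
Quinn, 90000
Tina, 80000
Alice, 110000
Leo, 120000


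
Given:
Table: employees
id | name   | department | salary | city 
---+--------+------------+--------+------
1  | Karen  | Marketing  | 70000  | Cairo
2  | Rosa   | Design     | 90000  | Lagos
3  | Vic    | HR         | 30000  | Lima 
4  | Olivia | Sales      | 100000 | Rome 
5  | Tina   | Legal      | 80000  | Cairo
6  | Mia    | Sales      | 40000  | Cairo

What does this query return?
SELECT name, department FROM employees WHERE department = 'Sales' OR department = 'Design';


Filtering: department = 'Sales' OR 'Design'
Matching: 3 rows

3 rows:
Rosa, Design
Olivia, Sales
Mia, Sales


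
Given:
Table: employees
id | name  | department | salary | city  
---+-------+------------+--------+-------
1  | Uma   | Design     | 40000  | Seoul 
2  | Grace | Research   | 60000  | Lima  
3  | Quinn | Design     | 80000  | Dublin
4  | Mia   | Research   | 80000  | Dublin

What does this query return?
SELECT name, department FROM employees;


Projecting columns: name, department

4 rows:
Uma, Design
Grace, Research
Quinn, Design
Mia, Research


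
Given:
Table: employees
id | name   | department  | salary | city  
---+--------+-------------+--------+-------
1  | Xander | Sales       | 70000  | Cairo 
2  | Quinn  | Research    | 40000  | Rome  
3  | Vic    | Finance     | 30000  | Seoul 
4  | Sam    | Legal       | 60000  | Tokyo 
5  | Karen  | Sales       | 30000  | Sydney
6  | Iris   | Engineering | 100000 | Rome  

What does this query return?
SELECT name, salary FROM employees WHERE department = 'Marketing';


Filtering: department = 'Marketing'
Matching rows: 0

Empty result set (0 rows)


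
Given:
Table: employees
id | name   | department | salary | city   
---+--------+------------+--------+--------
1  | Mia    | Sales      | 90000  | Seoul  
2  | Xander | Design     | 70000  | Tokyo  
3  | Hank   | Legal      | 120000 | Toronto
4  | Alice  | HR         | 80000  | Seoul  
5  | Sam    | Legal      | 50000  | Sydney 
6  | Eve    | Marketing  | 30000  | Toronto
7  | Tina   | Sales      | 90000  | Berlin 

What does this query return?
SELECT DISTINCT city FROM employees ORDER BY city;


All 'city' values (row order): Seoul, Tokyo, Toronto, Seoul, Sydney, Toronto, Berlin
Removing duplicates leaves 5 unique value(s).

5 values:
Berlin
Seoul
Sydney
Tokyo
Toronto


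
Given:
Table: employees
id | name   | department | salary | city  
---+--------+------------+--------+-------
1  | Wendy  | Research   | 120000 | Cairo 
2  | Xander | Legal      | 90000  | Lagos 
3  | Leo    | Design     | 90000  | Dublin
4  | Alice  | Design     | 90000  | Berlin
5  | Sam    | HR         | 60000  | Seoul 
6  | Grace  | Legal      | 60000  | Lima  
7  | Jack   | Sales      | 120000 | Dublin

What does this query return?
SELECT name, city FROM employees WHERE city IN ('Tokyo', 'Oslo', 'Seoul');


Filtering: city IN ('Tokyo', 'Oslo', 'Seoul')
Matching: 1 rows

1 rows:
Sam, Seoul


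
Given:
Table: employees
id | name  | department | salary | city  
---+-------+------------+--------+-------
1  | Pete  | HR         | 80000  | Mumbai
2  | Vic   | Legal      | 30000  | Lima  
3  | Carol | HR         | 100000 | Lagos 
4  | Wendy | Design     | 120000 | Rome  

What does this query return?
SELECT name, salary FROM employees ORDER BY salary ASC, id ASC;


Sorting by salary ASC, then id ASC for ties

4 rows:
Vic, 30000
Pete, 80000
Carol, 100000
Wendy, 120000


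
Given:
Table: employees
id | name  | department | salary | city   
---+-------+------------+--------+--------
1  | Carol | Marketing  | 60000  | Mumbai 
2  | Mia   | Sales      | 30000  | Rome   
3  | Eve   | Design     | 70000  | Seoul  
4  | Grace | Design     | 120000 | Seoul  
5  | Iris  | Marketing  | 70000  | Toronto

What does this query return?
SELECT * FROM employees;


SELECT * returns all 5 rows with all columns

5 rows:
1, Carol, Marketing, 60000, Mumbai
2, Mia, Sales, 30000, Rome
3, Eve, Design, 70000, Seoul
4, Grace, Design, 120000, Seoul
5, Iris, Marketing, 70000, Toronto


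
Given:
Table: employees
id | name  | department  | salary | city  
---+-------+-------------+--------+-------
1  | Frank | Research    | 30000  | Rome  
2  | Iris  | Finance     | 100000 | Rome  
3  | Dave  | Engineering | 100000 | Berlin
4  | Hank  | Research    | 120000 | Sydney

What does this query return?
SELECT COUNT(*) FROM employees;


COUNT(*) counts all rows

4


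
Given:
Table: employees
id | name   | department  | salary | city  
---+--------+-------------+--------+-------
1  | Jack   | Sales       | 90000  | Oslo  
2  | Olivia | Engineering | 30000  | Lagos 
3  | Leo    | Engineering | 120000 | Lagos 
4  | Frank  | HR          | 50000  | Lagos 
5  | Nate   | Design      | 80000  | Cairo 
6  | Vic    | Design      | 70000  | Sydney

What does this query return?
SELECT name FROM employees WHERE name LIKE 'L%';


LIKE 'L%' matches names starting with 'L'
Matching: 1

1 rows:
Leo


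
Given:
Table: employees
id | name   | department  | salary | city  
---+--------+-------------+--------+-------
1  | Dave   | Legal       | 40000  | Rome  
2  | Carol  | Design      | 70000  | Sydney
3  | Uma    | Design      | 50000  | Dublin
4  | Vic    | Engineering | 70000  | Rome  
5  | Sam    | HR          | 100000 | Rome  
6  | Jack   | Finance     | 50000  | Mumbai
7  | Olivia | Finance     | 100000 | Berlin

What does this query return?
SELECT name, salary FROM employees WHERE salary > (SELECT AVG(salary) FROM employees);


Subquery: AVG(salary) = 68571.43
Filtering: salary > 68571.43
  Carol (70000) -> MATCH
  Vic (70000) -> MATCH
  Sam (100000) -> MATCH
  Olivia (100000) -> MATCH


4 rows:
Carol, 70000
Vic, 70000
Sam, 100000
Olivia, 100000


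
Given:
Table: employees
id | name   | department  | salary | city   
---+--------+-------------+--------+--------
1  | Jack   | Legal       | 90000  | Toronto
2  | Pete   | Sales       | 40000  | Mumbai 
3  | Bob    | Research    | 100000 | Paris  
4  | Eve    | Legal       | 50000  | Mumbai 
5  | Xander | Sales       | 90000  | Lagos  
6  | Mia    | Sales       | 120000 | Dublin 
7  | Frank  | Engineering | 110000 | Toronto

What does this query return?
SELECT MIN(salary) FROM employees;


Salaries: 90000, 40000, 100000, 50000, 90000, 120000, 110000
MIN = 40000

40000


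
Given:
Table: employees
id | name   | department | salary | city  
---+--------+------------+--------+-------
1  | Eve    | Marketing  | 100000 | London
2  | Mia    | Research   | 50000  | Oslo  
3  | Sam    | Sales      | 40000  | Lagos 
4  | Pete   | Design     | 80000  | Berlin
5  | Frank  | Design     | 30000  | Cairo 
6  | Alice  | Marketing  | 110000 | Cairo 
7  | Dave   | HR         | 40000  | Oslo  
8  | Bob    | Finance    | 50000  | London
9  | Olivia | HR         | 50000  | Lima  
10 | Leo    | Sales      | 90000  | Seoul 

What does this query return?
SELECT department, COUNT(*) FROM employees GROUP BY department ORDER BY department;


Assigning each row to its department group:
  Eve -> Marketing
  Mia -> Research
  Sam -> Sales
  Pete -> Design
  Frank -> Design
  Alice -> Marketing
  Dave -> HR
  Bob -> Finance
  Olivia -> HR
  Leo -> Sales


6 groups:
Design, 2
Finance, 1
HR, 2
Marketing, 2
Research, 1
Sales, 2
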